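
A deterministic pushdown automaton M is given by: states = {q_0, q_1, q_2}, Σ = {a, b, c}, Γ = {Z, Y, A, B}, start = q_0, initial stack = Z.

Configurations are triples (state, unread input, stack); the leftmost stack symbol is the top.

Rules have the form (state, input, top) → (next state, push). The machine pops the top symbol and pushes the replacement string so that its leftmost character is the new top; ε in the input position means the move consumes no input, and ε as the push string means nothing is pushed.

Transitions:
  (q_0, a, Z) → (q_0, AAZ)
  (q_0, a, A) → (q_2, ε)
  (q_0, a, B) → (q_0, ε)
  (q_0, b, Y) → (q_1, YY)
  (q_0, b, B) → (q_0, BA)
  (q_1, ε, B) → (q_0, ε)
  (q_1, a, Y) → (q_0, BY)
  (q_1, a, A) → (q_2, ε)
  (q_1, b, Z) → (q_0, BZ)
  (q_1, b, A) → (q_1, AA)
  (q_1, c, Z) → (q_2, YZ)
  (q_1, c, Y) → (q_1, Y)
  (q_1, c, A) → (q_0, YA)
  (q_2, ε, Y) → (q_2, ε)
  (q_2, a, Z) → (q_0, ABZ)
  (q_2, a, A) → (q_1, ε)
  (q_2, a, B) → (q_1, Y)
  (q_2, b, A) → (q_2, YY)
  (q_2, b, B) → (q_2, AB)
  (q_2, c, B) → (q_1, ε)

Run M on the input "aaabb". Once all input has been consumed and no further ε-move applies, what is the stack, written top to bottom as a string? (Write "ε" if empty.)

BAZ

(q_0, aaabb, Z)
  read a, top Z: go to q_0, push AAZ → (q_0, aabb, AAZ)
  read a, top A: go to q_2, push ε → (q_2, abb, AZ)
  read a, top A: go to q_1, push ε → (q_1, bb, Z)
  read b, top Z: go to q_0, push BZ → (q_0, b, BZ)
  read b, top B: go to q_0, push BA → (q_0, ε, BAZ)
All input consumed in state q_0 with stack BAZ.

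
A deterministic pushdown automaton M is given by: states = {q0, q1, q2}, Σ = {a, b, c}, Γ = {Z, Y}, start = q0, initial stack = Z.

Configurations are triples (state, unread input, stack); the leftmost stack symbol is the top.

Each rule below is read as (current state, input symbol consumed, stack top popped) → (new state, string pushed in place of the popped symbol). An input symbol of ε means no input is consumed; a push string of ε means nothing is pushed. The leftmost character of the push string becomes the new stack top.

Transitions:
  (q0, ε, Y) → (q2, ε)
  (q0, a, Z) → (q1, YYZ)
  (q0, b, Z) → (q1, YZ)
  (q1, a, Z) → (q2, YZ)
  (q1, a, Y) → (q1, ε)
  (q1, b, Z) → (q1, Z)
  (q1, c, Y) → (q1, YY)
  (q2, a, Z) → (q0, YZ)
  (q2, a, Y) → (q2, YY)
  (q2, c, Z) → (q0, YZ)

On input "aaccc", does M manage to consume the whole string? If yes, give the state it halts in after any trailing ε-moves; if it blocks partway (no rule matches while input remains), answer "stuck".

q1

(q0, aaccc, Z)
  read a, top Z: go to q1, push YYZ → (q1, accc, YYZ)
  read a, top Y: go to q1, push ε → (q1, ccc, YZ)
  read c, top Y: go to q1, push YY → (q1, cc, YYZ)
  read c, top Y: go to q1, push YY → (q1, c, YYYZ)
  read c, top Y: go to q1, push YY → (q1, ε, YYYYZ)
All input consumed; M is in state q1.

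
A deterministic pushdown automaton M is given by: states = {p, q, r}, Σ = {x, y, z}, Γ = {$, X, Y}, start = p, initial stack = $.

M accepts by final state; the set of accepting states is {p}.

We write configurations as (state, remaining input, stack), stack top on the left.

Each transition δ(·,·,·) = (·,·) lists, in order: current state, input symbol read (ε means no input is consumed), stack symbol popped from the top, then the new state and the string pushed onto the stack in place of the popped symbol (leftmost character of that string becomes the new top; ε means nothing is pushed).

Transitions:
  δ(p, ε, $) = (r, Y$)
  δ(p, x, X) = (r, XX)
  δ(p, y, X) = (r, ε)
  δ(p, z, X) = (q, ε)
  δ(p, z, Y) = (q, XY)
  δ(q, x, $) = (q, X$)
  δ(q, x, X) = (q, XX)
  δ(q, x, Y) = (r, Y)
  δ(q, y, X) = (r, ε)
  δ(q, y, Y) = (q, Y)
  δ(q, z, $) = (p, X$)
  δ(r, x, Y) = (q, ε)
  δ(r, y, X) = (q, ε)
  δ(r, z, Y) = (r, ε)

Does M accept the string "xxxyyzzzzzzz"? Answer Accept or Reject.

Accept

(p, xxxyyzzzzzzz, $)
  ε-move, top $: go to r, push Y$ → (r, xxxyyzzzzzzz, Y$)
  read x, top Y: go to q, push ε → (q, xxyyzzzzzzz, $)
  read x, top $: go to q, push X$ → (q, xyyzzzzzzz, X$)
  read x, top X: go to q, push XX → (q, yyzzzzzzz, XX$)
  read y, top X: go to r, push ε → (r, yzzzzzzz, X$)
  read y, top X: go to q, push ε → (q, zzzzzzz, $)
  read z, top $: go to p, push X$ → (p, zzzzzz, X$)
  read z, top X: go to q, push ε → (q, zzzzz, $)
  read z, top $: go to p, push X$ → (p, zzzz, X$)
  read z, top X: go to q, push ε → (q, zzz, $)
  read z, top $: go to p, push X$ → (p, zz, X$)
  read z, top X: go to q, push ε → (q, z, $)
  read z, top $: go to p, push X$ → (p, ε, X$)
All input consumed; state p ∈ F.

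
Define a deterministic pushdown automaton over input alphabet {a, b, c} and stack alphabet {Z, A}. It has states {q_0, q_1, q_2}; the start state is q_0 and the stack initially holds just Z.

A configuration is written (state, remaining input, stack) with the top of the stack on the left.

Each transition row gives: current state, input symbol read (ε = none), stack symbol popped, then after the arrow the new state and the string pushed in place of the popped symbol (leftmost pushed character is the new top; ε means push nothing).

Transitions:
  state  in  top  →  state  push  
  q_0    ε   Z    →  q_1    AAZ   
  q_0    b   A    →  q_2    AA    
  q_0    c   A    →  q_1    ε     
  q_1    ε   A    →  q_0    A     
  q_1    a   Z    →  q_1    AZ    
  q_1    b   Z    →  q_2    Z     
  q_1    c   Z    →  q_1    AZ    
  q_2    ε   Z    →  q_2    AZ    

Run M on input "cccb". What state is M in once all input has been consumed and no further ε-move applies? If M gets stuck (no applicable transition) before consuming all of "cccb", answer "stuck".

(q_0, cccb, Z) ⊢ (q_1, cccb, AAZ) ⊢ (q_0, cccb, AAZ) ⊢ (q_1, ccb, AZ) ⊢ (q_0, ccb, AZ) ⊢ (q_1, cb, Z) ⊢ (q_1, b, AZ) ⊢ (q_0, b, AZ) ⊢ (q_2, ε, AAZ)
All input consumed; M is in state q_2.

q_2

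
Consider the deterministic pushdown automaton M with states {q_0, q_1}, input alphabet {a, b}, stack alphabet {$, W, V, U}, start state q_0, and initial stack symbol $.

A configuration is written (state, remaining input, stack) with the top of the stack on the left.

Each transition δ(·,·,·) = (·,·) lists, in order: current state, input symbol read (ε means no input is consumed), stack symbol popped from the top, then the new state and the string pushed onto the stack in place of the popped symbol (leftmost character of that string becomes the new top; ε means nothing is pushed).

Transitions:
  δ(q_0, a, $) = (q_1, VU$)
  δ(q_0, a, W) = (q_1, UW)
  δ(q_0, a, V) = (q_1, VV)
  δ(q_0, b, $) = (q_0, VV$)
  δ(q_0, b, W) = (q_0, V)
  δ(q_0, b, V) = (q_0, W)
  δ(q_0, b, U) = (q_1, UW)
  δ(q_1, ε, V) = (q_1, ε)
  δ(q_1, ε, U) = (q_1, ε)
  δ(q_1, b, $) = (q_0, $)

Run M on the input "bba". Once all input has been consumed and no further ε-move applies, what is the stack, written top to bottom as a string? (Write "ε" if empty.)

WV$

(q_0, bba, $)
  read b, top $: go to q_0, push VV$ → (q_0, ba, VV$)
  read b, top V: go to q_0, push W → (q_0, a, WV$)
  read a, top W: go to q_1, push UW → (q_1, ε, UWV$)
  ε-move, top U: go to q_1, push ε → (q_1, ε, WV$)
All input consumed in state q_1 with stack WV$.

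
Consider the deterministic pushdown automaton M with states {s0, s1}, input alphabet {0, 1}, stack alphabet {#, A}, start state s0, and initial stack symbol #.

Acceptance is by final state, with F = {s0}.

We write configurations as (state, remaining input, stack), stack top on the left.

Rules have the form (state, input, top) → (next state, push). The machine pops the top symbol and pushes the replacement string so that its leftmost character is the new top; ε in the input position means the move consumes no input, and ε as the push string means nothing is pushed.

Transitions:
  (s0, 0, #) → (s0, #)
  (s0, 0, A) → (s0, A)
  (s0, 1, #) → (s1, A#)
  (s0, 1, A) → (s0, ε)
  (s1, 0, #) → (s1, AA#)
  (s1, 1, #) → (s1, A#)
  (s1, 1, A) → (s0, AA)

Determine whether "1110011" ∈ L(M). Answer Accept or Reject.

(s0, 1110011, #) ⊢ (s1, 110011, A#) ⊢ (s0, 10011, AA#) ⊢ (s0, 0011, A#) ⊢ (s0, 011, A#) ⊢ (s0, 11, A#) ⊢ (s0, 1, #) ⊢ (s1, ε, A#)
All input consumed; state s1 ∉ F and no further ε-move applies.

Reject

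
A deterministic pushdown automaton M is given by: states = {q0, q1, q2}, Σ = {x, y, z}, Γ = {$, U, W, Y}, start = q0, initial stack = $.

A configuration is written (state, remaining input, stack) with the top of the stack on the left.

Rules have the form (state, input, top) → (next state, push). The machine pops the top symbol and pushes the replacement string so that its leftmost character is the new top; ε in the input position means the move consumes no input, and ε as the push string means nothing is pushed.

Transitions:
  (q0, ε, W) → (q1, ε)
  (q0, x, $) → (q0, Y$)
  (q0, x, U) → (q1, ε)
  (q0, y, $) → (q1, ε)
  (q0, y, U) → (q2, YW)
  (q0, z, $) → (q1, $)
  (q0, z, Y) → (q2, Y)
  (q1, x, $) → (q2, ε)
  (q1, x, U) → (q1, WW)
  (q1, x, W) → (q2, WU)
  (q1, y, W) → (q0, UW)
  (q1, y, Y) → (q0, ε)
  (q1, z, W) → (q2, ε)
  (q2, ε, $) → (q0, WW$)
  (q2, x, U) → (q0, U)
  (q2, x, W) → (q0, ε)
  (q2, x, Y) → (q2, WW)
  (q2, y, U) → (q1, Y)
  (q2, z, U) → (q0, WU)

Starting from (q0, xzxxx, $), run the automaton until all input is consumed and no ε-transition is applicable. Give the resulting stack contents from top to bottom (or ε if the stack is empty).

(q0, xzxxx, $)
  read x, top $: go to q0, push Y$ → (q0, zxxx, Y$)
  read z, top Y: go to q2, push Y → (q2, xxx, Y$)
  read x, top Y: go to q2, push WW → (q2, xx, WW$)
  read x, top W: go to q0, push ε → (q0, x, W$)
  ε-move, top W: go to q1, push ε → (q1, x, $)
  read x, top $: go to q2, push ε → (q2, ε, ε)
All input consumed in state q2 with stack ε.

ε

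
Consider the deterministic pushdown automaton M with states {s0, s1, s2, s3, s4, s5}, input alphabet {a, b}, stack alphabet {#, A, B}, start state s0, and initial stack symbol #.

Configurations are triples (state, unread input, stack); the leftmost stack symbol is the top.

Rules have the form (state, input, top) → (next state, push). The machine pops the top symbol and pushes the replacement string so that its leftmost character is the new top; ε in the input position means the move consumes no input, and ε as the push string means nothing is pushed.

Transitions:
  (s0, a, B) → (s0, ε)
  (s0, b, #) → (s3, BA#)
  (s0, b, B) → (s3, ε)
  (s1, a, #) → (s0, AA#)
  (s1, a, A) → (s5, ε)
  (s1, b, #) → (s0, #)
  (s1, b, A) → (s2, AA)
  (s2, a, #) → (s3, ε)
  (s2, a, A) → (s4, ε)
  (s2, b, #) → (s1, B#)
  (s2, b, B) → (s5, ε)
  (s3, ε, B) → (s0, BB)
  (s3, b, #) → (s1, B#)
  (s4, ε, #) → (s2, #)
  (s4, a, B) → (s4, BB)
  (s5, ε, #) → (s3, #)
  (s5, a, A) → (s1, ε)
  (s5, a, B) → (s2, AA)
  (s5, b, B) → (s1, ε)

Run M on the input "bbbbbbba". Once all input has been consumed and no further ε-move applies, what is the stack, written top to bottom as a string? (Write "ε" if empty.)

(s0, bbbbbbba, #)
  read b, top #: go to s3, push BA# → (s3, bbbbbba, BA#)
  ε-move, top B: go to s0, push BB → (s0, bbbbbba, BBA#)
  read b, top B: go to s3, push ε → (s3, bbbbba, BA#)
  ε-move, top B: go to s0, push BB → (s0, bbbbba, BBA#)
  read b, top B: go to s3, push ε → (s3, bbbba, BA#)
  ε-move, top B: go to s0, push BB → (s0, bbbba, BBA#)
  read b, top B: go to s3, push ε → (s3, bbba, BA#)
  ε-move, top B: go to s0, push BB → (s0, bbba, BBA#)
  read b, top B: go to s3, push ε → (s3, bba, BA#)
  ε-move, top B: go to s0, push BB → (s0, bba, BBA#)
  read b, top B: go to s3, push ε → (s3, ba, BA#)
  ε-move, top B: go to s0, push BB → (s0, ba, BBA#)
  read b, top B: go to s3, push ε → (s3, a, BA#)
  ε-move, top B: go to s0, push BB → (s0, a, BBA#)
  read a, top B: go to s0, push ε → (s0, ε, BA#)
All input consumed in state s0 with stack BA#.

BA#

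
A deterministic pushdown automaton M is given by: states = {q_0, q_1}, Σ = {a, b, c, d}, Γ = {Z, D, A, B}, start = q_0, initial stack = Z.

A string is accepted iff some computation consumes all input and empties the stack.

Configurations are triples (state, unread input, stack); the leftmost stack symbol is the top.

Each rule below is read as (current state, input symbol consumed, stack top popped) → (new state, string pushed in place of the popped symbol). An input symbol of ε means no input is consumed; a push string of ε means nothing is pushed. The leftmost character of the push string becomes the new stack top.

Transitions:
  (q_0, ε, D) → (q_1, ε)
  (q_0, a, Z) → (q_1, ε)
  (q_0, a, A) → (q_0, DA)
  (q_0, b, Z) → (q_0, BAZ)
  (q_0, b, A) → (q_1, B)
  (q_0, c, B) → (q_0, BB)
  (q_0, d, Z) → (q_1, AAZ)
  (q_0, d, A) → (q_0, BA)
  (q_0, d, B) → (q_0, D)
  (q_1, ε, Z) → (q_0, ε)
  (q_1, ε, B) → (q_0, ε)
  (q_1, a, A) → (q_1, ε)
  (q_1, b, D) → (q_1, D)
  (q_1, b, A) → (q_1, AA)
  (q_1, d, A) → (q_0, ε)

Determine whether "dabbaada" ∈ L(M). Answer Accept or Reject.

(q_0, dabbaada, Z)
  read d, top Z: go to q_1, push AAZ → (q_1, abbaada, AAZ)
  read a, top A: go to q_1, push ε → (q_1, bbaada, AZ)
  read b, top A: go to q_1, push AA → (q_1, baada, AAZ)
  read b, top A: go to q_1, push AA → (q_1, aada, AAAZ)
  read a, top A: go to q_1, push ε → (q_1, ada, AAZ)
  read a, top A: go to q_1, push ε → (q_1, da, AZ)
  read d, top A: go to q_0, push ε → (q_0, a, Z)
  read a, top Z: go to q_1, push ε → (q_1, ε, ε)
All input consumed and the stack is empty.

Accept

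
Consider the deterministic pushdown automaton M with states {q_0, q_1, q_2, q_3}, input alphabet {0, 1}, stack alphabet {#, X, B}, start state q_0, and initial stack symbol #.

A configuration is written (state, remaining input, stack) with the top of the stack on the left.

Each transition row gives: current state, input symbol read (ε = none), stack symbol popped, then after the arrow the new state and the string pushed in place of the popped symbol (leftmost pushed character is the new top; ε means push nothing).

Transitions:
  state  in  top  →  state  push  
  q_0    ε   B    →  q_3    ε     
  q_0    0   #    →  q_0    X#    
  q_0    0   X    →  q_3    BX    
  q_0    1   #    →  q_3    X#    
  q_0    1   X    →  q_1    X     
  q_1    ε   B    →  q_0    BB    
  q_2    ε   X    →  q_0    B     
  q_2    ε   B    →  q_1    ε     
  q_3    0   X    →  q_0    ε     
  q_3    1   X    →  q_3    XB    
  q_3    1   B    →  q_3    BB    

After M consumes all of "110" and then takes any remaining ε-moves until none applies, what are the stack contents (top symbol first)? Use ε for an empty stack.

#

(q_0, 110, #) ⊢ (q_3, 10, X#) ⊢ (q_3, 0, XB#) ⊢ (q_0, ε, B#) ⊢ (q_3, ε, #)
All input consumed in state q_3 with stack #.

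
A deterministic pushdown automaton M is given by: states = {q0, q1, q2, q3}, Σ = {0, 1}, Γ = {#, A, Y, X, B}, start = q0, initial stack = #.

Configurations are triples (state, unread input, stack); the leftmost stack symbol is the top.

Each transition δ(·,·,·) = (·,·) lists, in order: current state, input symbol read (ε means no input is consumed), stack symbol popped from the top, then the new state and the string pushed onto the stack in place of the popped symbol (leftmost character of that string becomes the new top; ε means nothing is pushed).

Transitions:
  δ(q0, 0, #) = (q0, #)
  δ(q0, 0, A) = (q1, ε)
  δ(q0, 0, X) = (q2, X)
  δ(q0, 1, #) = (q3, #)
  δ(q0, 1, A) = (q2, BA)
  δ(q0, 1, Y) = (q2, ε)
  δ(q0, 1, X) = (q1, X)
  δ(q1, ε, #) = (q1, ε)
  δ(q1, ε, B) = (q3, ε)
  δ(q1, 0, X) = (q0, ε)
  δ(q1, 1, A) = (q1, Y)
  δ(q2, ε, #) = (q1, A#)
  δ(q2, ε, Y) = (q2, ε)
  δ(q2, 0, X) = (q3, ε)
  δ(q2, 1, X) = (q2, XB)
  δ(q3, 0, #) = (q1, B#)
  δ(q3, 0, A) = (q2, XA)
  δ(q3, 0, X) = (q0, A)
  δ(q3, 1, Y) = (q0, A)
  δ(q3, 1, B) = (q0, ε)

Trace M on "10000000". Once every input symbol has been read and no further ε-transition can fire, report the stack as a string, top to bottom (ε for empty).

#

(q0, 10000000, #)
  read 1, top #: go to q3, push # → (q3, 0000000, #)
  read 0, top #: go to q1, push B# → (q1, 000000, B#)
  ε-move, top B: go to q3, push ε → (q3, 000000, #)
  read 0, top #: go to q1, push B# → (q1, 00000, B#)
  ε-move, top B: go to q3, push ε → (q3, 00000, #)
  read 0, top #: go to q1, push B# → (q1, 0000, B#)
  ε-move, top B: go to q3, push ε → (q3, 0000, #)
  read 0, top #: go to q1, push B# → (q1, 000, B#)
  ε-move, top B: go to q3, push ε → (q3, 000, #)
  read 0, top #: go to q1, push B# → (q1, 00, B#)
  ε-move, top B: go to q3, push ε → (q3, 00, #)
  read 0, top #: go to q1, push B# → (q1, 0, B#)
  ε-move, top B: go to q3, push ε → (q3, 0, #)
  read 0, top #: go to q1, push B# → (q1, ε, B#)
  ε-move, top B: go to q3, push ε → (q3, ε, #)
All input consumed in state q3 with stack #.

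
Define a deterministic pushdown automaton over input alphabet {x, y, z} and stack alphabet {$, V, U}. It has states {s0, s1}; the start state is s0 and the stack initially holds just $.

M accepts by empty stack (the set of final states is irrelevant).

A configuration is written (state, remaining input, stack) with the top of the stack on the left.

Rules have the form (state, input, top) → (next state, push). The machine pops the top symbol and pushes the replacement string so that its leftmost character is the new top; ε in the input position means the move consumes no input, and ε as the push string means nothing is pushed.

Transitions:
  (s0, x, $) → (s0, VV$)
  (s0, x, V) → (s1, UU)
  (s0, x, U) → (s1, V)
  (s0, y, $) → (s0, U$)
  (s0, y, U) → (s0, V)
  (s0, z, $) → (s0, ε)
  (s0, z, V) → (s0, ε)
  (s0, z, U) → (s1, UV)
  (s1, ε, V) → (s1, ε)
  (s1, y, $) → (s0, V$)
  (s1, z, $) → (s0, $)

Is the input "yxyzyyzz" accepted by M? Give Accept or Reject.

Accept

(s0, yxyzyyzz, $)
  read y, top $: go to s0, push U$ → (s0, xyzyyzz, U$)
  read x, top U: go to s1, push V → (s1, yzyyzz, V$)
  ε-move, top V: go to s1, push ε → (s1, yzyyzz, $)
  read y, top $: go to s0, push V$ → (s0, zyyzz, V$)
  read z, top V: go to s0, push ε → (s0, yyzz, $)
  read y, top $: go to s0, push U$ → (s0, yzz, U$)
  read y, top U: go to s0, push V → (s0, zz, V$)
  read z, top V: go to s0, push ε → (s0, z, $)
  read z, top $: go to s0, push ε → (s0, ε, ε)
All input consumed and the stack is empty.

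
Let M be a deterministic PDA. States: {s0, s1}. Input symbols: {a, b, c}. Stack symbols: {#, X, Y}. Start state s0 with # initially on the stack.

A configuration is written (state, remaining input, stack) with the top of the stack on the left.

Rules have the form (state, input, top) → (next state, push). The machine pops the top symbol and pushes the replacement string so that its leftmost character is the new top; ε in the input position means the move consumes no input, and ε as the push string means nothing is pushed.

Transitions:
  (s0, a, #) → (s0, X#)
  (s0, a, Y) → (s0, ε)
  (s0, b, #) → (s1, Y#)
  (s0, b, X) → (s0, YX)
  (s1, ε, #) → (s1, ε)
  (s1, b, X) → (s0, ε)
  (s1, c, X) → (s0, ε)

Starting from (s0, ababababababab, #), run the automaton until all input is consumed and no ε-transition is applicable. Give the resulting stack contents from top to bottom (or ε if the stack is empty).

(s0, ababababababab, #) ⊢ (s0, babababababab, X#) ⊢ (s0, abababababab, YX#) ⊢ (s0, bababababab, X#) ⊢ (s0, ababababab, YX#) ⊢ (s0, babababab, X#) ⊢ (s0, abababab, YX#) ⊢ (s0, bababab, X#) ⊢ (s0, ababab, YX#) ⊢ (s0, babab, X#) ⊢ (s0, abab, YX#) ⊢ (s0, bab, X#) ⊢ (s0, ab, YX#) ⊢ (s0, b, X#) ⊢ (s0, ε, YX#)
All input consumed in state s0 with stack YX#.

YX#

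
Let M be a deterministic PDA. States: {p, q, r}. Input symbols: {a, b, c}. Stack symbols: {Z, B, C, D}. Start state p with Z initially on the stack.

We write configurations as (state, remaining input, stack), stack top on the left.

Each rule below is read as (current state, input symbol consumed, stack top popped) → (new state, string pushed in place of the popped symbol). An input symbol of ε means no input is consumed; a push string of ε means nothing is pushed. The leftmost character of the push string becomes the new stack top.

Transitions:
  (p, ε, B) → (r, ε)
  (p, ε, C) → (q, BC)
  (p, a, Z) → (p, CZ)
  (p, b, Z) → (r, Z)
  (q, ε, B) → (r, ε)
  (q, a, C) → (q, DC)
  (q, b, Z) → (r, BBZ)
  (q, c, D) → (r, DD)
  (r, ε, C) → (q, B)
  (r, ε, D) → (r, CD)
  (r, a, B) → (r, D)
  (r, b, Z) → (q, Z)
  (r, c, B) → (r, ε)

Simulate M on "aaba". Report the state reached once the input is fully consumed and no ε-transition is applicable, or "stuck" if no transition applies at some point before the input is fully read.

stuck

(p, aaba, Z)
  read a, top Z: go to p, push CZ → (p, aba, CZ)
  ε-move, top C: go to q, push BC → (q, aba, BCZ)
  ε-move, top B: go to r, push ε → (r, aba, CZ)
  ε-move, top C: go to q, push B → (q, aba, BZ)
  ε-move, top B: go to r, push ε → (r, aba, Z)
No transition for (r, a, top Z); M blocks with input aba remaining.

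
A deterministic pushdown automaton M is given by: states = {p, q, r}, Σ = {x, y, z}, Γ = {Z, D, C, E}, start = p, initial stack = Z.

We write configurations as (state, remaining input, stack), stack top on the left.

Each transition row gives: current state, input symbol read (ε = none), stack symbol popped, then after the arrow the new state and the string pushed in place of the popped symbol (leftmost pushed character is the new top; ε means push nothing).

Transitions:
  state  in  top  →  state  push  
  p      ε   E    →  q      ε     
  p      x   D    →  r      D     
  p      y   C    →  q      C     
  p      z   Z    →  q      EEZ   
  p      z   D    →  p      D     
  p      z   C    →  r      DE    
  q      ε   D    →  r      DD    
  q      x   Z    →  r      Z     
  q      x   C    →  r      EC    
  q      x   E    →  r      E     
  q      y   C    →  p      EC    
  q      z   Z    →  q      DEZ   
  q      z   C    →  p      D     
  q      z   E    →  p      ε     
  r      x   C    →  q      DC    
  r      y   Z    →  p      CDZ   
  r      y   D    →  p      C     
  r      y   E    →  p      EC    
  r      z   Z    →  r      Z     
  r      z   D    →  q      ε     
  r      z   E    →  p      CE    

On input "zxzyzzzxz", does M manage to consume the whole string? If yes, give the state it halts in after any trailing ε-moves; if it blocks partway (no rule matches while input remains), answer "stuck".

q

(p, zxzyzzzxz, Z)
  read z, top Z: go to q, push EEZ → (q, xzyzzzxz, EEZ)
  read x, top E: go to r, push E → (r, zyzzzxz, EEZ)
  read z, top E: go to p, push CE → (p, yzzzxz, CEEZ)
  read y, top C: go to q, push C → (q, zzzxz, CEEZ)
  read z, top C: go to p, push D → (p, zzxz, DEEZ)
  read z, top D: go to p, push D → (p, zxz, DEEZ)
  read z, top D: go to p, push D → (p, xz, DEEZ)
  read x, top D: go to r, push D → (r, z, DEEZ)
  read z, top D: go to q, push ε → (q, ε, EEZ)
All input consumed; M is in state q.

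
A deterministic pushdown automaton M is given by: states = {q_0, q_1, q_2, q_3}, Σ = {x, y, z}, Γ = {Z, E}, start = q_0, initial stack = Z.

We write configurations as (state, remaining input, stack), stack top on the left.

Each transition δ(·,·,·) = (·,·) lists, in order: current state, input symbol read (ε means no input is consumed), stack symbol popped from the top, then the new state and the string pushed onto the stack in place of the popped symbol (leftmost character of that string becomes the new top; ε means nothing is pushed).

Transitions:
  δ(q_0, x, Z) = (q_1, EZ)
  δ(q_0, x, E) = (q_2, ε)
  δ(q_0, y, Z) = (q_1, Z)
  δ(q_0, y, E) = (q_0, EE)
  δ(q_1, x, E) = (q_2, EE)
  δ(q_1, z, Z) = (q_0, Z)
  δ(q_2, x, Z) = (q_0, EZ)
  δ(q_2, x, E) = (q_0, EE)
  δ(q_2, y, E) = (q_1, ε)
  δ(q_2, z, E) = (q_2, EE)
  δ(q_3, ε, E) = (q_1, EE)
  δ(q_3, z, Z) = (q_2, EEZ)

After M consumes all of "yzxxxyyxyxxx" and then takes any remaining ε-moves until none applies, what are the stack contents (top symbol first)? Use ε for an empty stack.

EEEEZ

(q_0, yzxxxyyxyxxx, Z) ⊢ (q_1, zxxxyyxyxxx, Z) ⊢ (q_0, xxxyyxyxxx, Z) ⊢ (q_1, xxyyxyxxx, EZ) ⊢ (q_2, xyyxyxxx, EEZ) ⊢ (q_0, yyxyxxx, EEEZ) ⊢ (q_0, yxyxxx, EEEEZ) ⊢ (q_0, xyxxx, EEEEEZ) ⊢ (q_2, yxxx, EEEEZ) ⊢ (q_1, xxx, EEEZ) ⊢ (q_2, xx, EEEEZ) ⊢ (q_0, x, EEEEEZ) ⊢ (q_2, ε, EEEEZ)
All input consumed in state q_2 with stack EEEEZ.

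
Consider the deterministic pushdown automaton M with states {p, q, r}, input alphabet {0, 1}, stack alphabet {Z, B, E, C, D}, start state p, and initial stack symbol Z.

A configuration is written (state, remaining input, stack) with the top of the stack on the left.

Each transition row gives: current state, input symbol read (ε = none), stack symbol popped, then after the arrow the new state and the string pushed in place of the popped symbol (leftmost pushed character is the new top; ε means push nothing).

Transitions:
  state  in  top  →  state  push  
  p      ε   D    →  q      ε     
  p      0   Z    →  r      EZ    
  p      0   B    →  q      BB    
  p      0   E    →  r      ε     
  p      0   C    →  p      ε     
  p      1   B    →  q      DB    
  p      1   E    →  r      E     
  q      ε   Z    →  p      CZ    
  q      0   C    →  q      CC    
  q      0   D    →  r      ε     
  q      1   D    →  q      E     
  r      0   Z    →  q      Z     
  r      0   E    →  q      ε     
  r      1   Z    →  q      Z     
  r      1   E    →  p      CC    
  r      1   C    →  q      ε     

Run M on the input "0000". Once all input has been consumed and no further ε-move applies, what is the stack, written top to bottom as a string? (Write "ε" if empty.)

EZ

(p, 0000, Z)
  read 0, top Z: go to r, push EZ → (r, 000, EZ)
  read 0, top E: go to q, push ε → (q, 00, Z)
  ε-move, top Z: go to p, push CZ → (p, 00, CZ)
  read 0, top C: go to p, push ε → (p, 0, Z)
  read 0, top Z: go to r, push EZ → (r, ε, EZ)
All input consumed in state r with stack EZ.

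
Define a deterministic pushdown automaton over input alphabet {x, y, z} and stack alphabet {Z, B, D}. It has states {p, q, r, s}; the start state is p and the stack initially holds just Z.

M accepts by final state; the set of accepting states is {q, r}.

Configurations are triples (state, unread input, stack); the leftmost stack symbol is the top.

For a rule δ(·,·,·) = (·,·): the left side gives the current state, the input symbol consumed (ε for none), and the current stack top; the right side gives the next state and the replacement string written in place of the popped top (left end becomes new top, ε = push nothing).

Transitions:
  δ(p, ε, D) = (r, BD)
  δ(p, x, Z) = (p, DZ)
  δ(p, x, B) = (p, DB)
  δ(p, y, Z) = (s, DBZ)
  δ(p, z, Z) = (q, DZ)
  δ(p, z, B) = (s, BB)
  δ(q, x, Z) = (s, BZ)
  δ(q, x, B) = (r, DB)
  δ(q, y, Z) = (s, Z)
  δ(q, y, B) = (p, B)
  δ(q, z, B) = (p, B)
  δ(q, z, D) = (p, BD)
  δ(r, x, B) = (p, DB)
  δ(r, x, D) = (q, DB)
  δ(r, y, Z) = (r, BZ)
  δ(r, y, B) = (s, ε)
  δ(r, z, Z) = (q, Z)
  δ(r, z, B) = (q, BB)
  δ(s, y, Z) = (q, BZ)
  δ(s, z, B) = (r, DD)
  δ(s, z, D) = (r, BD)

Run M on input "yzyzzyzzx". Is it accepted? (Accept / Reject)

(p, yzyzzyzzx, Z)
  read y, top Z: go to s, push DBZ → (s, zyzzyzzx, DBZ)
  read z, top D: go to r, push BD → (r, yzzyzzx, BDBZ)
  read y, top B: go to s, push ε → (s, zzyzzx, DBZ)
  read z, top D: go to r, push BD → (r, zyzzx, BDBZ)
  read z, top B: go to q, push BB → (q, yzzx, BBDBZ)
  read y, top B: go to p, push B → (p, zzx, BBDBZ)
  read z, top B: go to s, push BB → (s, zx, BBBDBZ)
  read z, top B: go to r, push DD → (r, x, DDBBDBZ)
  read x, top D: go to q, push DB → (q, ε, DBDBBDBZ)
All input consumed; state q ∈ F.

Accept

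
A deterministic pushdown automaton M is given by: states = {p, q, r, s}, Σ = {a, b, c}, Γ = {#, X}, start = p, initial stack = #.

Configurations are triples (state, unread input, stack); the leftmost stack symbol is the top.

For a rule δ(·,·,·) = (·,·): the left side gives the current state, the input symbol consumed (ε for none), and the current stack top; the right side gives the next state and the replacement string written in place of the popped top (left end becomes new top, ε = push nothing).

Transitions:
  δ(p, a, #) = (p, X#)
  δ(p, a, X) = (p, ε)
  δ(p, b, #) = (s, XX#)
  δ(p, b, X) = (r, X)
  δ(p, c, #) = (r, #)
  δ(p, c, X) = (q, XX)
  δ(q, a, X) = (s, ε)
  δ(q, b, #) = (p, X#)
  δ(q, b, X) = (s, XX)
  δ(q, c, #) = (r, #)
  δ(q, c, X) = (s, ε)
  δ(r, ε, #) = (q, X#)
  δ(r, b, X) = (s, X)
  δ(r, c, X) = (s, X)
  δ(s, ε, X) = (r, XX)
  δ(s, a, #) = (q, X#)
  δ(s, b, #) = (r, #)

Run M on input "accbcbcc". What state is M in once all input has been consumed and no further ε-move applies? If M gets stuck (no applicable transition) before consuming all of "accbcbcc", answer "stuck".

(p, accbcbcc, #) ⊢ (p, ccbcbcc, X#) ⊢ (q, cbcbcc, XX#) ⊢ (s, bcbcc, X#) ⊢ (r, bcbcc, XX#) ⊢ (s, cbcc, XX#) ⊢ (r, cbcc, XXX#) ⊢ (s, bcc, XXX#) ⊢ (r, bcc, XXXX#) ⊢ (s, cc, XXXX#) ⊢ (r, cc, XXXXX#) ⊢ (s, c, XXXXX#) ⊢ (r, c, XXXXXX#) ⊢ (s, ε, XXXXXX#) ⊢ (r, ε, XXXXXXX#)
All input consumed; M is in state r.

r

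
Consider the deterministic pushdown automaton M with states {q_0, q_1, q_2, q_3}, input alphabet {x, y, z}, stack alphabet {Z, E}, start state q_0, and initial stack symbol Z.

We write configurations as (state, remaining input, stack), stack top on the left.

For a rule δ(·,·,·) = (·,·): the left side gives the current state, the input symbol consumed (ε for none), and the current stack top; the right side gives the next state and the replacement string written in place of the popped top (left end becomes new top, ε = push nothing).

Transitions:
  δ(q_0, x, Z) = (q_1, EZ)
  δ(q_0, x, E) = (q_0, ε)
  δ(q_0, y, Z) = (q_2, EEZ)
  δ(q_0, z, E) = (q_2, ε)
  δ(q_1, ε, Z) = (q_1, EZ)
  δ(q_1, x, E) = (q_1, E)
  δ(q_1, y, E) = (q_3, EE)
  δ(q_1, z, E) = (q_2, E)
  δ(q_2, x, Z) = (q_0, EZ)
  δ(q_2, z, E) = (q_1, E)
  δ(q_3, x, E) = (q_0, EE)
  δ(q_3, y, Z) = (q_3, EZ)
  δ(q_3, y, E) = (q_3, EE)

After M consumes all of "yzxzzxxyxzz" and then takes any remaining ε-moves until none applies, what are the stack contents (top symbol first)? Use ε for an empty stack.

(q_0, yzxzzxxyxzz, Z) ⊢ (q_2, zxzzxxyxzz, EEZ) ⊢ (q_1, xzzxxyxzz, EEZ) ⊢ (q_1, zzxxyxzz, EEZ) ⊢ (q_2, zxxyxzz, EEZ) ⊢ (q_1, xxyxzz, EEZ) ⊢ (q_1, xyxzz, EEZ) ⊢ (q_1, yxzz, EEZ) ⊢ (q_3, xzz, EEEZ) ⊢ (q_0, zz, EEEEZ) ⊢ (q_2, z, EEEZ) ⊢ (q_1, ε, EEEZ)
All input consumed in state q_1 with stack EEEZ.

EEEZ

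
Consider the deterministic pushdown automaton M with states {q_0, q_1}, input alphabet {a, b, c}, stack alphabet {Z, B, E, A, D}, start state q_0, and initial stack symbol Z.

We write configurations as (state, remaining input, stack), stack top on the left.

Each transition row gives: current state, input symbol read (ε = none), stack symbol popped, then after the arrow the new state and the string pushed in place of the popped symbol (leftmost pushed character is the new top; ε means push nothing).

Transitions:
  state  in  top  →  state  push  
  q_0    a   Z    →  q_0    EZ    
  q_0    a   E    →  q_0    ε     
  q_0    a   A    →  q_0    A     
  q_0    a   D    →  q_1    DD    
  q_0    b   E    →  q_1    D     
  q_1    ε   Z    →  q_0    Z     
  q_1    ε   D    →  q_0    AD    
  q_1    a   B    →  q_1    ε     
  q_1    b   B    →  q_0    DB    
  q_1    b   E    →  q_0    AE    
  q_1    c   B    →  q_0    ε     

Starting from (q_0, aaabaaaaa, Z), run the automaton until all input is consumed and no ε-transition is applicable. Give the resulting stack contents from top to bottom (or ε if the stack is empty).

(q_0, aaabaaaaa, Z) ⊢ (q_0, aabaaaaa, EZ) ⊢ (q_0, abaaaaa, Z) ⊢ (q_0, baaaaa, EZ) ⊢ (q_1, aaaaa, DZ) ⊢ (q_0, aaaaa, ADZ) ⊢ (q_0, aaaa, ADZ) ⊢ (q_0, aaa, ADZ) ⊢ (q_0, aa, ADZ) ⊢ (q_0, a, ADZ) ⊢ (q_0, ε, ADZ)
All input consumed in state q_0 with stack ADZ.

ADZ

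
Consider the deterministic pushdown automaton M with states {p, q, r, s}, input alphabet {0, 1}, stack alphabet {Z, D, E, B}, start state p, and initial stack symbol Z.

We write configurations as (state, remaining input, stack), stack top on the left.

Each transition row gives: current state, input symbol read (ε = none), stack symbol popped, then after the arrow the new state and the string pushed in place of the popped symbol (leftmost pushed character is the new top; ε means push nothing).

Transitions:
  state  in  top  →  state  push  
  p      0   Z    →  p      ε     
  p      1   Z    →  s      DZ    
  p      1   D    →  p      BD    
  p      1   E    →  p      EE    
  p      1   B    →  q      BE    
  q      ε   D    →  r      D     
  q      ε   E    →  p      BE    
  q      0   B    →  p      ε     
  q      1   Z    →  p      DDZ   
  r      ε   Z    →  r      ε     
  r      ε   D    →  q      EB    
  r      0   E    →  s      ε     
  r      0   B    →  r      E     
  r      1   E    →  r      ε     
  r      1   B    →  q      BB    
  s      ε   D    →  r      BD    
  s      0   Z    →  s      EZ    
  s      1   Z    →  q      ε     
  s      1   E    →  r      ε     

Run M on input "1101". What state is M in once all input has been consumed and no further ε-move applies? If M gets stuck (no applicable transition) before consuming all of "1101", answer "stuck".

(p, 1101, Z)
  read 1, top Z: go to s, push DZ → (s, 101, DZ)
  ε-move, top D: go to r, push BD → (r, 101, BDZ)
  read 1, top B: go to q, push BB → (q, 01, BBDZ)
  read 0, top B: go to p, push ε → (p, 1, BDZ)
  read 1, top B: go to q, push BE → (q, ε, BEDZ)
All input consumed; M is in state q.

q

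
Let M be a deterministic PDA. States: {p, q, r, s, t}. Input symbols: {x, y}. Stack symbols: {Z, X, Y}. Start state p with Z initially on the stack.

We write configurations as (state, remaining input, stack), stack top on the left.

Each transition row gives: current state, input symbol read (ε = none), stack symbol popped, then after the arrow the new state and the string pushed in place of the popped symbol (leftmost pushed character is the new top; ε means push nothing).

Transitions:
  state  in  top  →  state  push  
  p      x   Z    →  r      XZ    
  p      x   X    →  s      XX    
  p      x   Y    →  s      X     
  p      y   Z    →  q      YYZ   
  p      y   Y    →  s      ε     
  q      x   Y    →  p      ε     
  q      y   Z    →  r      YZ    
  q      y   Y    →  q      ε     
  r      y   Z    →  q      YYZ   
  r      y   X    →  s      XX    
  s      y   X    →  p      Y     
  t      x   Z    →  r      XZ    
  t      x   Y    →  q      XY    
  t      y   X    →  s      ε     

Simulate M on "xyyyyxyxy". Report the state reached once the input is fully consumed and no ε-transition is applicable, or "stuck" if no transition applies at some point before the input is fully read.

p

(p, xyyyyxyxy, Z)
  read x, top Z: go to r, push XZ → (r, yyyyxyxy, XZ)
  read y, top X: go to s, push XX → (s, yyyxyxy, XXZ)
  read y, top X: go to p, push Y → (p, yyxyxy, YXZ)
  read y, top Y: go to s, push ε → (s, yxyxy, XZ)
  read y, top X: go to p, push Y → (p, xyxy, YZ)
  read x, top Y: go to s, push X → (s, yxy, XZ)
  read y, top X: go to p, push Y → (p, xy, YZ)
  read x, top Y: go to s, push X → (s, y, XZ)
  read y, top X: go to p, push Y → (p, ε, YZ)
All input consumed; M is in state p.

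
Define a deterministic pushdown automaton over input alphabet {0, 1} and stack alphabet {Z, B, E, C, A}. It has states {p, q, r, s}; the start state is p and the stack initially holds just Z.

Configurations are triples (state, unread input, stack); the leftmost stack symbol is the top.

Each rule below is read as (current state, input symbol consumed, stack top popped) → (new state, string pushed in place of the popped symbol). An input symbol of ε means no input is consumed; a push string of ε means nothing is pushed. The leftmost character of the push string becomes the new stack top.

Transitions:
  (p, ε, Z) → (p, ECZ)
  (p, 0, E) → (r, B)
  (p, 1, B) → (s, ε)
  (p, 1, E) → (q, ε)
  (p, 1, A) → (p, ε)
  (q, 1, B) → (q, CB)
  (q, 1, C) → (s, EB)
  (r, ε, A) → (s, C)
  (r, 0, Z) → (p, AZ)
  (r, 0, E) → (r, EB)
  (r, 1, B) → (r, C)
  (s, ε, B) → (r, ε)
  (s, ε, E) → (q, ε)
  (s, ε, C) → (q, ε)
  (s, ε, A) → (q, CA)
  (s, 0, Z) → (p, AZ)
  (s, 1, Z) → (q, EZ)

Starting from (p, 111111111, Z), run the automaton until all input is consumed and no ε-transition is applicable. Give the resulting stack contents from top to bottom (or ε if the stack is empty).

(p, 111111111, Z) ⊢ (p, 111111111, ECZ) ⊢ (q, 11111111, CZ) ⊢ (s, 1111111, EBZ) ⊢ (q, 1111111, BZ) ⊢ (q, 111111, CBZ) ⊢ (s, 11111, EBBZ) ⊢ (q, 11111, BBZ) ⊢ (q, 1111, CBBZ) ⊢ (s, 111, EBBBZ) ⊢ (q, 111, BBBZ) ⊢ (q, 11, CBBBZ) ⊢ (s, 1, EBBBBZ) ⊢ (q, 1, BBBBZ) ⊢ (q, ε, CBBBBZ)
All input consumed in state q with stack CBBBBZ.

CBBBBZ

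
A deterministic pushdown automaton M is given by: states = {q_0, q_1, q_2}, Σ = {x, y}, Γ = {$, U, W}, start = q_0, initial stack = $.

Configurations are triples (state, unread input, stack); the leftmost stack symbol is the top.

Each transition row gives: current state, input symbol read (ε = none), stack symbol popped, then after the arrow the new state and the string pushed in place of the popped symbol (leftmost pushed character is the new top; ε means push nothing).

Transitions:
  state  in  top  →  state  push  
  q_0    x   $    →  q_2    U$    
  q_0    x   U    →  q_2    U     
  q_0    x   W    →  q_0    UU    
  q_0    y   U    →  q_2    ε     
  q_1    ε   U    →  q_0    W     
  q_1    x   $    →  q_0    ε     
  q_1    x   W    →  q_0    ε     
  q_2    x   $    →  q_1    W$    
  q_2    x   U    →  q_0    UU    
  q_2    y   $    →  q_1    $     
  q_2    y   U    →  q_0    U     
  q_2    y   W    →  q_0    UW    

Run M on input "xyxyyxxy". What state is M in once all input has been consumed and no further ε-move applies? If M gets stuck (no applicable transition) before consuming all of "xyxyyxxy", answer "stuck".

(q_0, xyxyyxxy, $) ⊢ (q_2, yxyyxxy, U$) ⊢ (q_0, xyyxxy, U$) ⊢ (q_2, yyxxy, U$) ⊢ (q_0, yxxy, U$) ⊢ (q_2, xxy, $) ⊢ (q_1, xy, W$) ⊢ (q_0, y, $)
No transition for (q_0, y, top $); M blocks with input y remaining.

stuck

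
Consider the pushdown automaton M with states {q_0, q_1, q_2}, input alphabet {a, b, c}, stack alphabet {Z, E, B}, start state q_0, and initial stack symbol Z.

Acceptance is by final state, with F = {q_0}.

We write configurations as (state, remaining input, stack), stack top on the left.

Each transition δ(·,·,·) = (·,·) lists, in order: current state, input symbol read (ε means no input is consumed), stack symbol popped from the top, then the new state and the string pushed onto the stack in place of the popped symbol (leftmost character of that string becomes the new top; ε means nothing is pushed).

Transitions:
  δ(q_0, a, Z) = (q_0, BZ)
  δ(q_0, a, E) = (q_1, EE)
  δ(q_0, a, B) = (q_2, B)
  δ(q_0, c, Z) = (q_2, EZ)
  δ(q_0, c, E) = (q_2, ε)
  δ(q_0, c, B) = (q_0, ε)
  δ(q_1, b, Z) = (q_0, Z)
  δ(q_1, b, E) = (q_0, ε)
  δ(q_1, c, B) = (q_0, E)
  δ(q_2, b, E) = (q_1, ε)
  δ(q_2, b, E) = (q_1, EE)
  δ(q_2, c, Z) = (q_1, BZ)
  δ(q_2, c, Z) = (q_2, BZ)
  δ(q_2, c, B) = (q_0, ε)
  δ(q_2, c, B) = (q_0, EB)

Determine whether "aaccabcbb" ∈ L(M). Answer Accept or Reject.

Reject

No computation consumes all input and reaches a final state.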